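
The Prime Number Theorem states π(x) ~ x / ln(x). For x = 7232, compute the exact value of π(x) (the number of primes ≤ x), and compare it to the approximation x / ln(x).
π(7232) = 924;  x/ln(x) ≈ 813.84;  relative error ≈ 11.92%.

Directly count primes up to 7232: π(7232) = 924. The PNT approximation gives 7232/ln(7232) ≈ 7232/8.88627 ≈ 813.84. Relative error (π(x) − x/ln(x)) / π(x) ≈ 11.92%; the approximation is known to undercount slightly (Li(x) is a better estimate).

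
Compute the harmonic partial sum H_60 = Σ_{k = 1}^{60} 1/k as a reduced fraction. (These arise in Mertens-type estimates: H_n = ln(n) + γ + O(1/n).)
H_60 = 15117092380124150817026911/3230237388259077233637600

Direct summation: H_60 = 1 + 1/2 + ... + 1/60. The least common denominator is lcm(1, ..., 60) = 9690712164777231700912800; over this denominator the numerator is 9690712164777231700912800 + 4845356082388615850456400 + 3230237388259077233637600 + 2422678041194307925228200 + 1938142432955446340182560 + 1615118694129538616818800 + 1384387452111033100130400 + 1211339020597153962614100 + 1076745796086359077879200 + 969071216477723170091280 + 880973833161566518264800 + 807559347064769308409400 + 745439397290556284685600 + 692193726055516550065200 + 646047477651815446727520 + 605669510298576981307050 + 570041892045719511818400 + 538372898043179538939600 + 510037482356696405311200 + 484535608238861585045640 + 461462484037011033376800 + 440486916580783259132400 + 421335311512053552213600 + 403779673532384654204700 + 387628486591089268036512 + 372719698645278142342800 + 358915265362119692626400 + 346096863027758275032600 + 334162488440594196583200 + 323023738825907723363760 + 312603618218620377448800 + 302834755149288490653525 + 293657944387188839421600 + 285020946022859755909200 + 276877490422206620026080 + 269186449021589769469800 + 261911139588573829754400 + 255018741178348202655600 + 248479799096852094895200 + 242267804119430792522820 + 236358833287249553680800 + 230731242018505516688400 + 225365399180865853509600 + 220243458290391629566200 + 215349159217271815575840 + 210667655756026776106800 + 206185365208026206402400 + 201889836766192327102350 + 197769636015861871447200 + 193814243295544634018256 + 190013964015239837272800 + 186359849322639071171400 + 182843625750513805677600 + 179457632681059846313200 + 176194766632313303652960 + 173048431513879137516300 + 170012494118898801770400 + 167081244220297098291600 + 164249358725037825439200 + 161511869412953861681880 = 45351277140372452451080733, so H_60 = 45351277140372452451080733/9690712164777231700912800; reducing by gcd(45351277140372452451080733, 9690712164777231700912800) = 3 gives 15117092380124150817026911/3230237388259077233637600 ≈ 4.67987. (The PNT-adjacent estimate ln(60) + γ ≈ 4.67156 matches within O(1/n).)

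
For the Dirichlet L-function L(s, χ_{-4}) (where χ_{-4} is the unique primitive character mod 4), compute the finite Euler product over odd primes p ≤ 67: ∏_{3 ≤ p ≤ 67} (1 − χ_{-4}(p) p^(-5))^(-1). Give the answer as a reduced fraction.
∏ = 37979204647637350516760877329690181347337250286656304892593349955377546774080367593893487696930042429/38125690090169221251718118687086971940856605396725095947148046662410194981822835725803035469807616000

The odd primes p ≤ 67 are [3, 5, 7, 11, 13, 17, 19, 23, 29, 31, 37, 41, 43, 47, 53, 59, 61, 67]. For each, χ(p) = 1 if p ≡ 1 mod 4, χ(p) = −1 if p ≡ 3 mod 4. Taking (1 − χ(p)/p^5)^(-1) = p^5/(p^5 − χ(p)): (1 − (-1)/3^5)^(-1) · (1 − (1)/5^5)^(-1) · (1 − (-1)/7^5)^(-1) · (1 − (-1)/11^5)^(-1) · (1 − (1)/13^5)^(-1) · (1 − (1)/17^5)^(-1) · (1 − (-1)/19^5)^(-1) · (1 − (-1)/23^5)^(-1) · (1 − (1)/29^5)^(-1) · (1 − (-1)/31^5)^(-1) · (1 − (1)/37^5)^(-1) · (1 − (1)/41^5)^(-1) · (1 − (-1)/43^5)^(-1) · (1 − (-1)/47^5)^(-1) · (1 − (1)/53^5)^(-1) · (1 − (-1)/59^5)^(-1) · (1 − (1)/61^5)^(-1) · (1 − (-1)/67^5)^(-1) = 37979204647637350516760877329690181347337250286656304892593349955377546774080367593893487696930042429/38125690090169221251718118687086971940856605396725095947148046662410194981822835725803035469807616000.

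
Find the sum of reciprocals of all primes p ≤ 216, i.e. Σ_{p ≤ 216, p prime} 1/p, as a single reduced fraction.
Σ 1/p = 3215488142498485484492183158345029261034221047849345857469577412562094716564064084247/1645783550795210387735581011435590727981167322669649249414629852197255934130751870910

π(216) = 47, so the primes ≤ 216 are [2, 3, 5, 7, 11, 13, 17, 19, 23, 29, 31, 37, 41, 43, 47, 53, 59, 61, 67, 71, 73, 79, 83, 89, 97, 101, 103, 107, 109, 113, 127, 131, 137, 139, 149, 151, 157, 163, 167, 173, 179, 181, 191, 193, 197, 199, 211]. Summing 1/p over these primes: 3215488142498485484492183158345029261034221047849345857469577412562094716564064084247/1645783550795210387735581011435590727981167322669649249414629852197255934130751870910 ≈ 1.9538. Mertens estimate ln ln(216) + 0.2615 ≈ 1.9433.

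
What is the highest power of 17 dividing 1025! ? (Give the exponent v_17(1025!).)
v_17(1025!) = 63

Legendre's formula: v_p(n!) = Σ_{k ≥ 1} ⌊n / p^k⌋. For p = 17, n = 1025, the terms are:
  ⌊1025/17^1⌋ = ⌊1025/17⌋ = 60
  ⌊1025/17^2⌋ = ⌊1025/289⌋ = 3
(the next term ⌊1025/17^3⌋ = 0, terminating the sum). Summing: v_17(1025!) = 60 + 3 = 63.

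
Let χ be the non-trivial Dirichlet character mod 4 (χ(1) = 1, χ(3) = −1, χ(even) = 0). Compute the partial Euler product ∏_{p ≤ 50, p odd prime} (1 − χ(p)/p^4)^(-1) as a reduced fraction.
∏ = 424022009220093808147330044599350686845258380222853/428762185161728930691534489551822091105495385374720

The odd primes p ≤ 50 are [3, 5, 7, 11, 13, 17, 19, 23, 29, 31, 37, 41, 43, 47]. For each, χ(p) = 1 if p ≡ 1 mod 4, χ(p) = −1 if p ≡ 3 mod 4. Taking (1 − χ(p)/p^4)^(-1) = p^4/(p^4 − χ(p)): (1 − (-1)/3^4)^(-1) · (1 − (1)/5^4)^(-1) · (1 − (-1)/7^4)^(-1) · (1 − (-1)/11^4)^(-1) · (1 − (1)/13^4)^(-1) · (1 − (1)/17^4)^(-1) · (1 − (-1)/19^4)^(-1) · (1 − (-1)/23^4)^(-1) · (1 − (1)/29^4)^(-1) · (1 − (-1)/31^4)^(-1) · (1 − (1)/37^4)^(-1) · (1 − (1)/41^4)^(-1) · (1 − (-1)/43^4)^(-1) · (1 − (-1)/47^4)^(-1) = 424022009220093808147330044599350686845258380222853/428762185161728930691534489551822091105495385374720.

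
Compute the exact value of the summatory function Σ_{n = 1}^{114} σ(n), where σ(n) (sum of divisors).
Σ_{n ≤ 114} σ(n) = 10753

Compute σ(n) for each 1 ≤ n ≤ 114: σ(1) = 1, σ(2) = 3, σ(3) = 4, σ(4) = 7, σ(5) = 6, σ(6) = 12, σ(7) = 8, σ(8) = 15, σ(9) = 13, σ(10) = 18, σ(11) = 12, σ(12) = 28, σ(13) = 14, σ(14) = 24, σ(15) = 24, σ(16) = 31, σ(17) = 18, σ(18) = 39, σ(19) = 20, σ(20) = 42, σ(21) = 32, σ(22) = 36, σ(23) = 24, σ(24) = 60, σ(25) = 31, σ(26) = 42, σ(27) = 40, σ(28) = 56, σ(29) = 30, σ(30) = 72, σ(31) = 32, σ(32) = 63, σ(33) = 48, σ(34) = 54, σ(35) = 48, σ(36) = 91, σ(37) = 38, σ(38) = 60, σ(39) = 56, σ(40) = 90, σ(41) = 42, σ(42) = 96, σ(43) = 44, σ(44) = 84, σ(45) = 78, σ(46) = 72, σ(47) = 48, σ(48) = 124, σ(49) = 57, σ(50) = 93, σ(51) = 72, σ(52) = 98, σ(53) = 54, σ(54) = 120, σ(55) = 72, σ(56) = 120, σ(57) = 80, σ(58) = 90, σ(59) = 60, σ(60) = 168, σ(61) = 62, σ(62) = 96, σ(63) = 104, σ(64) = 127, σ(65) = 84, σ(66) = 144, σ(67) = 68, σ(68) = 126, σ(69) = 96, σ(70) = 144, σ(71) = 72, σ(72) = 195, σ(73) = 74, σ(74) = 114, σ(75) = 124, σ(76) = 140, σ(77) = 96, σ(78) = 168, σ(79) = 80, σ(80) = 186, σ(81) = 121, σ(82) = 126, σ(83) = 84, σ(84) = 224, σ(85) = 108, σ(86) = 132, σ(87) = 120, σ(88) = 180, σ(89) = 90, σ(90) = 234, σ(91) = 112, σ(92) = 168, σ(93) = 128, σ(94) = 144, σ(95) = 120, σ(96) = 252, σ(97) = 98, σ(98) = 171, σ(99) = 156, σ(100) = 217, σ(101) = 102, σ(102) = 216, σ(103) = 104, σ(104) = 210, σ(105) = 192, σ(106) = 162, σ(107) = 108, σ(108) = 280, σ(109) = 110, σ(110) = 216, σ(111) = 152, σ(112) = 248, σ(113) = 114, σ(114) = 240. Summing all 114 values: 10753. (Average order: Σ_{n ≤ x} σ(n) ~ (π²/12) x². For x = 114, (π²/12)·114² ≈ 10688.78.)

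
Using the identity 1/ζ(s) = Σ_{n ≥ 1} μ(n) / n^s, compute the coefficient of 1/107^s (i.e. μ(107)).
μ(107) = -1

Factor n = 107 = 107. μ(n) = 0 if any exponent ≥ 2 (not squarefree); otherwise μ(n) = (−1)^{ω(n)} where ω(n) is the number of distinct prime factors. Applying: μ(107) = -1.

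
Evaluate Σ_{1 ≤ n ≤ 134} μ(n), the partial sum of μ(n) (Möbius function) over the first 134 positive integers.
Σ_{n ≤ 134} μ(n) = -1

Compute μ(n) for each 1 ≤ n ≤ 134: μ(1) = 1, μ(2) = -1, μ(3) = -1, μ(4) = 0, μ(5) = -1, μ(6) = 1, μ(7) = -1, μ(8) = 0, μ(9) = 0, μ(10) = 1, μ(11) = -1, μ(12) = 0, μ(13) = -1, μ(14) = 1, μ(15) = 1, μ(16) = 0, μ(17) = -1, μ(18) = 0, μ(19) = -1, μ(20) = 0, μ(21) = 1, μ(22) = 1, μ(23) = -1, μ(24) = 0, μ(25) = 0, μ(26) = 1, μ(27) = 0, μ(28) = 0, μ(29) = -1, μ(30) = -1, μ(31) = -1, μ(32) = 0, μ(33) = 1, μ(34) = 1, μ(35) = 1, μ(36) = 0, μ(37) = -1, μ(38) = 1, μ(39) = 1, μ(40) = 0, μ(41) = -1, μ(42) = -1, μ(43) = -1, μ(44) = 0, μ(45) = 0, μ(46) = 1, μ(47) = -1, μ(48) = 0, μ(49) = 0, μ(50) = 0, μ(51) = 1, μ(52) = 0, μ(53) = -1, μ(54) = 0, μ(55) = 1, μ(56) = 0, μ(57) = 1, μ(58) = 1, μ(59) = -1, μ(60) = 0, μ(61) = -1, μ(62) = 1, μ(63) = 0, μ(64) = 0, μ(65) = 1, μ(66) = -1, μ(67) = -1, μ(68) = 0, μ(69) = 1, μ(70) = -1, μ(71) = -1, μ(72) = 0, μ(73) = -1, μ(74) = 1, μ(75) = 0, μ(76) = 0, μ(77) = 1, μ(78) = -1, μ(79) = -1, μ(80) = 0, μ(81) = 0, μ(82) = 1, μ(83) = -1, μ(84) = 0, μ(85) = 1, μ(86) = 1, μ(87) = 1, μ(88) = 0, μ(89) = -1, μ(90) = 0, μ(91) = 1, μ(92) = 0, μ(93) = 1, μ(94) = 1, μ(95) = 1, μ(96) = 0, μ(97) = -1, μ(98) = 0, μ(99) = 0, μ(100) = 0, μ(101) = -1, μ(102) = -1, μ(103) = -1, μ(104) = 0, μ(105) = -1, μ(106) = 1, μ(107) = -1, μ(108) = 0, μ(109) = -1, μ(110) = -1, μ(111) = 1, μ(112) = 0, μ(113) = -1, μ(114) = -1, μ(115) = 1, μ(116) = 0, μ(117) = 0, μ(118) = 1, μ(119) = 1, μ(120) = 0, μ(121) = 0, μ(122) = 1, μ(123) = 1, μ(124) = 0, μ(125) = 0, μ(126) = 0, μ(127) = -1, μ(128) = 0, μ(129) = 1, μ(130) = -1, μ(131) = -1, μ(132) = 0, μ(133) = 1, μ(134) = 1. Summing all 134 values: -1. (Mertens function M(x) = Σ_{n ≤ x} μ(n); on average M(x) should be small (PNT ⟺ M(x) = o(x)).)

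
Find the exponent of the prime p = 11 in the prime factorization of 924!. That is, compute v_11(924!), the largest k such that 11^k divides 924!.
v_11(924!) = 91

Legendre's formula: v_p(n!) = Σ_{k ≥ 1} ⌊n / p^k⌋. For p = 11, n = 924, the terms are:
  ⌊924/11^1⌋ = ⌊924/11⌋ = 84
  ⌊924/11^2⌋ = ⌊924/121⌋ = 7
(the next term ⌊924/11^3⌋ = 0, terminating the sum). Summing: v_11(924!) = 84 + 7 = 91.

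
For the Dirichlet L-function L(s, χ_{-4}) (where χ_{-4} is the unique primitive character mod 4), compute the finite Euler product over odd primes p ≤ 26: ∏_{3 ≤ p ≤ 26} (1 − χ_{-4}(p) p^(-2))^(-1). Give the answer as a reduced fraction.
∏ = 7900068038863/8628726988800

The odd primes p ≤ 26 are [3, 5, 7, 11, 13, 17, 19, 23]. For each, χ(p) = 1 if p ≡ 1 mod 4, χ(p) = −1 if p ≡ 3 mod 4. Taking (1 − χ(p)/p^2)^(-1) = p^2/(p^2 − χ(p)): (1 − (-1)/3^2)^(-1) · (1 − (1)/5^2)^(-1) · (1 − (-1)/7^2)^(-1) · (1 − (-1)/11^2)^(-1) · (1 − (1)/13^2)^(-1) · (1 − (1)/17^2)^(-1) · (1 − (-1)/19^2)^(-1) · (1 − (-1)/23^2)^(-1) = 7900068038863/8628726988800.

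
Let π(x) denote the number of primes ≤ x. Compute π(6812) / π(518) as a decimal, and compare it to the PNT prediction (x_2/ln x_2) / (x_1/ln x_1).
π(6812)/π(518) = 876/97 ≈ 9.0309;  PNT prediction ≈ 9.3119.

π(518) = 97 and π(6812) = 876, so π(6812)/π(518) ≈ 9.0309. The PNT-predicted ratio is (6812/ln(6812)) / (518/ln(518)) ≈ 9.3119. The two agree to within a few percent, as expected.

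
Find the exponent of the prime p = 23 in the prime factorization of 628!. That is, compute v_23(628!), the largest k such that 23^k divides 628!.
v_23(628!) = 28

Legendre's formula: v_p(n!) = Σ_{k ≥ 1} ⌊n / p^k⌋. For p = 23, n = 628, the terms are:
  ⌊628/23^1⌋ = ⌊628/23⌋ = 27
  ⌊628/23^2⌋ = ⌊628/529⌋ = 1
(the next term ⌊628/23^3⌋ = 0, terminating the sum). Summing: v_23(628!) = 27 + 1 = 28.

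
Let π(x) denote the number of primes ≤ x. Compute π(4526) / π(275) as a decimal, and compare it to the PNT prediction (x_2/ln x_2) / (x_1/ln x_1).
π(4526)/π(275) = 615/58 ≈ 10.6034;  PNT prediction ≈ 10.9820.

π(275) = 58 and π(4526) = 615, so π(4526)/π(275) ≈ 10.6034. The PNT-predicted ratio is (4526/ln(4526)) / (275/ln(275)) ≈ 10.9820. The two agree to within a few percent, as expected.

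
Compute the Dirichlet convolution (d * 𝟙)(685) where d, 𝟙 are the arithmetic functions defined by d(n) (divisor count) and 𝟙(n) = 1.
(d * 𝟙)(685) = 9

Divisors of 685: [1, 5, 137, 685]. For each d | 685:
  d = 1: d(1) · 𝟙(685/1) = 1 · 1 = 1
  d = 5: d(5) · 𝟙(685/5) = 2 · 1 = 2
  d = 137: d(137) · 𝟙(685/137) = 2 · 1 = 2
  d = 685: d(685) · 𝟙(685/685) = 4 · 1 = 4
Summing: (d * 𝟙)(685) = 1 + 2 + 2 + 4 = 9.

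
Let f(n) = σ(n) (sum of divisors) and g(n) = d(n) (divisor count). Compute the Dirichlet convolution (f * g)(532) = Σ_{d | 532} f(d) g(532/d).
(σ * d)(532) = 3520

Divisors of 532: [1, 2, 4, 7, 14, 19, 28, 38, 76, 133, 266, 532]. For each d | 532:
  d = 1: σ(1) · d(532/1) = 1 · 12 = 12
  d = 2: σ(2) · d(532/2) = 3 · 8 = 24
  d = 4: σ(4) · d(532/4) = 7 · 4 = 28
  d = 7: σ(7) · d(532/7) = 8 · 6 = 48
  d = 14: σ(14) · d(532/14) = 24 · 4 = 96
  d = 19: σ(19) · d(532/19) = 20 · 6 = 120
  d = 28: σ(28) · d(532/28) = 56 · 2 = 112
  d = 38: σ(38) · d(532/38) = 60 · 4 = 240
  d = 76: σ(76) · d(532/76) = 140 · 2 = 280
  d = 133: σ(133) · d(532/133) = 160 · 3 = 480
  d = 266: σ(266) · d(532/266) = 480 · 2 = 960
  d = 532: σ(532) · d(532/532) = 1120 · 1 = 1120
Summing: (σ * d)(532) = 12 + 24 + 28 + 48 + 96 + 120 + 112 + 240 + 280 + 480 + 960 + 1120 = 3520.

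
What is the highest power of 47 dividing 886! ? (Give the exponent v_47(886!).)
v_47(886!) = 18

Legendre's formula: v_p(n!) = Σ_{k ≥ 1} ⌊n / p^k⌋. For p = 47, n = 886, the terms are:
  ⌊886/47^1⌋ = ⌊886/47⌋ = 18
(the next term ⌊886/47^2⌋ = 0, terminating the sum). Summing: v_47(886!) = 18 = 18.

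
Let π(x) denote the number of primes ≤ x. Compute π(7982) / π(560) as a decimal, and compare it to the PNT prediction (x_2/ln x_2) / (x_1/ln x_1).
π(7982)/π(560) = 1006/102 ≈ 9.8627;  PNT prediction ≈ 10.0385.

π(560) = 102 and π(7982) = 1006, so π(7982)/π(560) ≈ 9.8627. The PNT-predicted ratio is (7982/ln(7982)) / (560/ln(560)) ≈ 10.0385. The two agree to within a few percent, as expected.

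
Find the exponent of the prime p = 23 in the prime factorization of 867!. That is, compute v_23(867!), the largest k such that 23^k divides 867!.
v_23(867!) = 38

Legendre's formula: v_p(n!) = Σ_{k ≥ 1} ⌊n / p^k⌋. For p = 23, n = 867, the terms are:
  ⌊867/23^1⌋ = ⌊867/23⌋ = 37
  ⌊867/23^2⌋ = ⌊867/529⌋ = 1
(the next term ⌊867/23^3⌋ = 0, terminating the sum). Summing: v_23(867!) = 37 + 1 = 38.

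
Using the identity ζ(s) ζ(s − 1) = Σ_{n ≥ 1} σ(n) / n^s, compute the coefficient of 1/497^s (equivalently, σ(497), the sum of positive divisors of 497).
σ(497) = 576

In the product (Σ m^0/m^s)(Σ k / k^s) = Σ (Σ_{d | n} d) / n^s, the coefficient of 1/n^s is σ(n) = Σ_{d | n} d. For n = 497, divisors are [1, 7, 71, 497]; summing: σ(497) = 576.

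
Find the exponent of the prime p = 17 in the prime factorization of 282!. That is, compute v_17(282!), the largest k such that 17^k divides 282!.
v_17(282!) = 16

Legendre's formula: v_p(n!) = Σ_{k ≥ 1} ⌊n / p^k⌋. For p = 17, n = 282, the terms are:
  ⌊282/17^1⌋ = ⌊282/17⌋ = 16
(the next term ⌊282/17^2⌋ = 0, terminating the sum). Summing: v_17(282!) = 16 = 16.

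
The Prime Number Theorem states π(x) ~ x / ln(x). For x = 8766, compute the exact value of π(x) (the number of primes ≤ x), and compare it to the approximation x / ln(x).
π(8766) = 1093;  x/ln(x) ≈ 965.56;  relative error ≈ 11.66%.

Directly count primes up to 8766: π(8766) = 1093. The PNT approximation gives 8766/ln(8766) ≈ 8766/9.07864 ≈ 965.56. Relative error (π(x) − x/ln(x)) / π(x) ≈ 11.66%; the approximation is known to undercount slightly (Li(x) is a better estimate).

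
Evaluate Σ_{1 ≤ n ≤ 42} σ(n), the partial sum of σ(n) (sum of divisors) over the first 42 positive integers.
Σ_{n ≤ 42} σ(n) = 1480

Compute σ(n) for each 1 ≤ n ≤ 42: σ(1) = 1, σ(2) = 3, σ(3) = 4, σ(4) = 7, σ(5) = 6, σ(6) = 12, σ(7) = 8, σ(8) = 15, σ(9) = 13, σ(10) = 18, σ(11) = 12, σ(12) = 28, σ(13) = 14, σ(14) = 24, σ(15) = 24, σ(16) = 31, σ(17) = 18, σ(18) = 39, σ(19) = 20, σ(20) = 42, σ(21) = 32, σ(22) = 36, σ(23) = 24, σ(24) = 60, σ(25) = 31, σ(26) = 42, σ(27) = 40, σ(28) = 56, σ(29) = 30, σ(30) = 72, σ(31) = 32, σ(32) = 63, σ(33) = 48, σ(34) = 54, σ(35) = 48, σ(36) = 91, σ(37) = 38, σ(38) = 60, σ(39) = 56, σ(40) = 90, σ(41) = 42, σ(42) = 96. Summing all 42 values: 1480. (Average order: Σ_{n ≤ x} σ(n) ~ (π²/12) x². For x = 42, (π²/12)·42² ≈ 1450.83.)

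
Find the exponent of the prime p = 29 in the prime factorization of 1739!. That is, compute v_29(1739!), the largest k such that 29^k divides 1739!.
v_29(1739!) = 61

Legendre's formula: v_p(n!) = Σ_{k ≥ 1} ⌊n / p^k⌋. For p = 29, n = 1739, the terms are:
  ⌊1739/29^1⌋ = ⌊1739/29⌋ = 59
  ⌊1739/29^2⌋ = ⌊1739/841⌋ = 2
(the next term ⌊1739/29^3⌋ = 0, terminating the sum). Summing: v_29(1739!) = 59 + 2 = 61.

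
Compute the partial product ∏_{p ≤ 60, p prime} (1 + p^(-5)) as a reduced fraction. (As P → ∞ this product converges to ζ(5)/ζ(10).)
∏ = 4625216658591974452227928572296422584003624522186780896225122147490657410189665239040/4464936714731009502985956909215577296089758883491981124781643055180612451896799337569

The primes p ≤ 60 are [2, 3, 5, 7, 11, 13, 17, 19, 23, 29, 31, 37, 41, 43, 47, 53, 59]. For each, (1 + 1/p^5) = (p^5 + 1)/p^5. Multiplying these fractions over p ∈ [2, 3, 5, 7, 11, 13, 17, 19, 23, 29, 31, 37, 41, 43, 47, 53, 59] gives 4625216658591974452227928572296422584003624522186780896225122147490657410189665239040/4464936714731009502985956909215577296089758883491981124781643055180612451896799337569. (In the limit P → ∞ this tends to ζ(5)/ζ(10).)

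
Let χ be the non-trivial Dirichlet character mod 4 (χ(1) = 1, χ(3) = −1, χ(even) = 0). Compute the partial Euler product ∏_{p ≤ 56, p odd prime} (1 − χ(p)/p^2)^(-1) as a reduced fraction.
∏ = 6080498115610191266973991/6635764829241999360000000

The odd primes p ≤ 56 are [3, 5, 7, 11, 13, 17, 19, 23, 29, 31, 37, 41, 43, 47, 53]. For each, χ(p) = 1 if p ≡ 1 mod 4, χ(p) = −1 if p ≡ 3 mod 4. Taking (1 − χ(p)/p^2)^(-1) = p^2/(p^2 − χ(p)): (1 − (-1)/3^2)^(-1) · (1 − (1)/5^2)^(-1) · (1 − (-1)/7^2)^(-1) · (1 − (-1)/11^2)^(-1) · (1 − (1)/13^2)^(-1) · (1 − (1)/17^2)^(-1) · (1 − (-1)/19^2)^(-1) · (1 − (-1)/23^2)^(-1) · (1 − (1)/29^2)^(-1) · (1 − (-1)/31^2)^(-1) · (1 − (1)/37^2)^(-1) · (1 − (1)/41^2)^(-1) · (1 − (-1)/43^2)^(-1) · (1 − (-1)/47^2)^(-1) · (1 − (1)/53^2)^(-1) = 6080498115610191266973991/6635764829241999360000000.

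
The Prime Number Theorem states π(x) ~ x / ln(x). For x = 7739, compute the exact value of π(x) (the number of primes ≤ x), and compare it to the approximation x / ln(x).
π(7739) = 981;  x/ln(x) ≈ 864.30;  relative error ≈ 11.90%.

Directly count primes up to 7739: π(7739) = 981. The PNT approximation gives 7739/ln(7739) ≈ 7739/8.95403 ≈ 864.30. Relative error (π(x) − x/ln(x)) / π(x) ≈ 11.90%; the approximation is known to undercount slightly (Li(x) is a better estimate).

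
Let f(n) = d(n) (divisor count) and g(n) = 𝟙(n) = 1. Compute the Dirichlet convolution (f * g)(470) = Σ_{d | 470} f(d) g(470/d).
(d * 𝟙)(470) = 27

Divisors of 470: [1, 2, 5, 10, 47, 94, 235, 470]. For each d | 470:
  d = 1: d(1) · 𝟙(470/1) = 1 · 1 = 1
  d = 2: d(2) · 𝟙(470/2) = 2 · 1 = 2
  d = 5: d(5) · 𝟙(470/5) = 2 · 1 = 2
  d = 10: d(10) · 𝟙(470/10) = 4 · 1 = 4
  d = 47: d(47) · 𝟙(470/47) = 2 · 1 = 2
  d = 94: d(94) · 𝟙(470/94) = 4 · 1 = 4
  d = 235: d(235) · 𝟙(470/235) = 4 · 1 = 4
  d = 470: d(470) · 𝟙(470/470) = 8 · 1 = 8
Summing: (d * 𝟙)(470) = 1 + 2 + 2 + 4 + 2 + 4 + 4 + 8 = 27.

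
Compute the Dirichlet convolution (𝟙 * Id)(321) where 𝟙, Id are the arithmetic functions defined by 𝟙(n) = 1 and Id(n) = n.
(𝟙 * Id)(321) = 432

Divisors of 321: [1, 3, 107, 321]. For each d | 321:
  d = 1: 𝟙(1) · Id(321/1) = 1 · 321 = 321
  d = 3: 𝟙(3) · Id(321/3) = 1 · 107 = 107
  d = 107: 𝟙(107) · Id(321/107) = 1 · 3 = 3
  d = 321: 𝟙(321) · Id(321/321) = 1 · 1 = 1
Summing: (𝟙 * Id)(321) = 321 + 107 + 3 + 1 = 432.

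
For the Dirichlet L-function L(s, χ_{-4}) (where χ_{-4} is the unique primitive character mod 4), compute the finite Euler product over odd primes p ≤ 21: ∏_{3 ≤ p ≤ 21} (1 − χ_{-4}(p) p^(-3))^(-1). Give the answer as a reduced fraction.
∏ = 2463517706231725/2542314678779904

The odd primes p ≤ 21 are [3, 5, 7, 11, 13, 17, 19]. For each, χ(p) = 1 if p ≡ 1 mod 4, χ(p) = −1 if p ≡ 3 mod 4. Taking (1 − χ(p)/p^3)^(-1) = p^3/(p^3 − χ(p)): (1 − (-1)/3^3)^(-1) · (1 − (1)/5^3)^(-1) · (1 − (-1)/7^3)^(-1) · (1 − (-1)/11^3)^(-1) · (1 − (1)/13^3)^(-1) · (1 − (1)/17^3)^(-1) · (1 − (-1)/19^3)^(-1) = 2463517706231725/2542314678779904.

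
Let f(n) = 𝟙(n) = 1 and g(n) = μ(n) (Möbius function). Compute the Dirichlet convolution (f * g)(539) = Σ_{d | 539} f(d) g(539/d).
(𝟙 * μ)(539) = 0

Divisors of 539: [1, 7, 11, 49, 77, 539]. For each d | 539:
  d = 1: 𝟙(1) · μ(539/1) = 1 · 0 = 0
  d = 7: 𝟙(7) · μ(539/7) = 1 · 1 = 1
  d = 11: 𝟙(11) · μ(539/11) = 1 · 0 = 0
  d = 49: 𝟙(49) · μ(539/49) = 1 · -1 = -1
  d = 77: 𝟙(77) · μ(539/77) = 1 · -1 = -1
  d = 539: 𝟙(539) · μ(539/539) = 1 · 1 = 1
Summing: (𝟙 * μ)(539) = 0 + 1 + 0 + -1 + -1 + 1 = 0.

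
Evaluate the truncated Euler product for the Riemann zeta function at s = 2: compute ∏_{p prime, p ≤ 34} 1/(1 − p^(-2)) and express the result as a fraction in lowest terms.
∏ = 82920037520482019/50722704772300800

The primes p ≤ 34 are [2, 3, 5, 7, 11, 13, 17, 19, 23, 29, 31]. For each prime, (1 − 1/p^2)^(-1) = p^2 / (p^2 − 1). The product is (1 − 1/2^2)^(-1), (1 − 1/3^2)^(-1), (1 − 1/5^2)^(-1), (1 − 1/7^2)^(-1), (1 − 1/11^2)^(-1), (1 − 1/13^2)^(-1), (1 − 1/17^2)^(-1), (1 − 1/19^2)^(-1), (1 − 1/23^2)^(-1), (1 − 1/29^2)^(-1), (1 − 1/31^2)^(-1) = ∏ p^2 / (p^2 − 1) = 82920037520482019/50722704772300800.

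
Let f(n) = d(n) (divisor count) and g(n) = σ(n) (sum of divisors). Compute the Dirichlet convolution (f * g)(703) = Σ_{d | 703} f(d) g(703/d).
(d * σ)(703) = 880

Divisors of 703: [1, 19, 37, 703]. For each d | 703:
  d = 1: d(1) · σ(703/1) = 1 · 760 = 760
  d = 19: d(19) · σ(703/19) = 2 · 38 = 76
  d = 37: d(37) · σ(703/37) = 2 · 20 = 40
  d = 703: d(703) · σ(703/703) = 4 · 1 = 4
Summing: (d * σ)(703) = 760 + 76 + 40 + 4 = 880.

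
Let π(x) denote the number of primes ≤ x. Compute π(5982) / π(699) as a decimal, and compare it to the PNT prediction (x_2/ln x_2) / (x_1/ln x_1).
π(5982)/π(699) = 782/125 ≈ 6.2560;  PNT prediction ≈ 6.4453.

π(699) = 125 and π(5982) = 782, so π(5982)/π(699) ≈ 6.2560. The PNT-predicted ratio is (5982/ln(5982)) / (699/ln(699)) ≈ 6.4453. The two agree to within a few percent, as expected.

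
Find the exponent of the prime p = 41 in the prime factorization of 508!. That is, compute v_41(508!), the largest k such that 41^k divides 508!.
v_41(508!) = 12

Legendre's formula: v_p(n!) = Σ_{k ≥ 1} ⌊n / p^k⌋. For p = 41, n = 508, the terms are:
  ⌊508/41^1⌋ = ⌊508/41⌋ = 12
(the next term ⌊508/41^2⌋ = 0, terminating the sum). Summing: v_41(508!) = 12 = 12.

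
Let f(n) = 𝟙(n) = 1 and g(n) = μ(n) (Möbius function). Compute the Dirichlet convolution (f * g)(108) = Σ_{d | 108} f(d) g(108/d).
(𝟙 * μ)(108) = 0

Divisors of 108: [1, 2, 3, 4, 6, 9, 12, 18, 27, 36, 54, 108]. For each d | 108:
  d = 1: 𝟙(1) · μ(108/1) = 1 · 0 = 0
  d = 2: 𝟙(2) · μ(108/2) = 1 · 0 = 0
  d = 3: 𝟙(3) · μ(108/3) = 1 · 0 = 0
  d = 4: 𝟙(4) · μ(108/4) = 1 · 0 = 0
  d = 6: 𝟙(6) · μ(108/6) = 1 · 0 = 0
  d = 9: 𝟙(9) · μ(108/9) = 1 · 0 = 0
  d = 12: 𝟙(12) · μ(108/12) = 1 · 0 = 0
  d = 18: 𝟙(18) · μ(108/18) = 1 · 1 = 1
  d = 27: 𝟙(27) · μ(108/27) = 1 · 0 = 0
  d = 36: 𝟙(36) · μ(108/36) = 1 · -1 = -1
  d = 54: 𝟙(54) · μ(108/54) = 1 · -1 = -1
  d = 108: 𝟙(108) · μ(108/108) = 1 · 1 = 1
Summing: (𝟙 * μ)(108) = 0 + 0 + 0 + 0 + 0 + 0 + 0 + 1 + 0 + -1 + -1 + 1 = 0.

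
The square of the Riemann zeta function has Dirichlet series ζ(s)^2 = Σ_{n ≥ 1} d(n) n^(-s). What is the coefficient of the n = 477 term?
d(477) = 6

ζ(s)^2 = (Σ 1/m^s)(Σ 1/k^s). The coefficient of 1/n^s in the product is the number of ordered pairs (m, k) with mk = n, which equals d(n). For n = 477, divisors are [1, 3, 9, 53, 159, 477], so d(477) = 6.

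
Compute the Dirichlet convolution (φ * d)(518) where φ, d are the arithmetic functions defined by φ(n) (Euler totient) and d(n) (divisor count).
(φ * d)(518) = 912

Divisors of 518: [1, 2, 7, 14, 37, 74, 259, 518]. For each d | 518:
  d = 1: φ(1) · d(518/1) = 1 · 8 = 8
  d = 2: φ(2) · d(518/2) = 1 · 4 = 4
  d = 7: φ(7) · d(518/7) = 6 · 4 = 24
  d = 14: φ(14) · d(518/14) = 6 · 2 = 12
  d = 37: φ(37) · d(518/37) = 36 · 4 = 144
  d = 74: φ(74) · d(518/74) = 36 · 2 = 72
  d = 259: φ(259) · d(518/259) = 216 · 2 = 432
  d = 518: φ(518) · d(518/518) = 216 · 1 = 216
Summing: (φ * d)(518) = 8 + 4 + 24 + 12 + 144 + 72 + 432 + 216 = 912.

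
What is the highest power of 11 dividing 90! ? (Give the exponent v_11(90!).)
v_11(90!) = 8

Legendre's formula: v_p(n!) = Σ_{k ≥ 1} ⌊n / p^k⌋. For p = 11, n = 90, the terms are:
  ⌊90/11^1⌋ = ⌊90/11⌋ = 8
(the next term ⌊90/11^2⌋ = 0, terminating the sum). Summing: v_11(90!) = 8 = 8.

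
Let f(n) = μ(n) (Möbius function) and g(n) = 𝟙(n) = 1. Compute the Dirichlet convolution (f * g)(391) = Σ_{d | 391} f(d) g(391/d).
(μ * 𝟙)(391) = 0

Divisors of 391: [1, 17, 23, 391]. For each d | 391:
  d = 1: μ(1) · 𝟙(391/1) = 1 · 1 = 1
  d = 17: μ(17) · 𝟙(391/17) = -1 · 1 = -1
  d = 23: μ(23) · 𝟙(391/23) = -1 · 1 = -1
  d = 391: μ(391) · 𝟙(391/391) = 1 · 1 = 1
Summing: (μ * 𝟙)(391) = 1 + -1 + -1 + 1 = 0.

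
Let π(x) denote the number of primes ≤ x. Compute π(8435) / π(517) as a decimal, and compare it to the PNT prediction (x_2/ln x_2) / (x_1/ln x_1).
π(8435)/π(517) = 1055/97 ≈ 10.8763;  PNT prediction ≈ 11.2762.

π(517) = 97 and π(8435) = 1055, so π(8435)/π(517) ≈ 10.8763. The PNT-predicted ratio is (8435/ln(8435)) / (517/ln(517)) ≈ 11.2762. The two agree to within a few percent, as expected.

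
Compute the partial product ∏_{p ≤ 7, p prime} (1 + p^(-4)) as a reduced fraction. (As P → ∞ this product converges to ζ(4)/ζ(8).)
∏ = 262011361/243101250

The primes p ≤ 7 are [2, 3, 5, 7]. For each, (1 + 1/p^4) = (p^4 + 1)/p^4. Multiplying these fractions over p ∈ [2, 3, 5, 7] gives 262011361/243101250. (In the limit P → ∞ this tends to ζ(4)/ζ(8).)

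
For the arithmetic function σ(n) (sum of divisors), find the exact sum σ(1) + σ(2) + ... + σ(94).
Σ_{n ≤ 94} σ(n) = 7285

Compute σ(n) for each 1 ≤ n ≤ 94: σ(1) = 1, σ(2) = 3, σ(3) = 4, σ(4) = 7, σ(5) = 6, σ(6) = 12, σ(7) = 8, σ(8) = 15, σ(9) = 13, σ(10) = 18, σ(11) = 12, σ(12) = 28, σ(13) = 14, σ(14) = 24, σ(15) = 24, σ(16) = 31, σ(17) = 18, σ(18) = 39, σ(19) = 20, σ(20) = 42, σ(21) = 32, σ(22) = 36, σ(23) = 24, σ(24) = 60, σ(25) = 31, σ(26) = 42, σ(27) = 40, σ(28) = 56, σ(29) = 30, σ(30) = 72, σ(31) = 32, σ(32) = 63, σ(33) = 48, σ(34) = 54, σ(35) = 48, σ(36) = 91, σ(37) = 38, σ(38) = 60, σ(39) = 56, σ(40) = 90, σ(41) = 42, σ(42) = 96, σ(43) = 44, σ(44) = 84, σ(45) = 78, σ(46) = 72, σ(47) = 48, σ(48) = 124, σ(49) = 57, σ(50) = 93, σ(51) = 72, σ(52) = 98, σ(53) = 54, σ(54) = 120, σ(55) = 72, σ(56) = 120, σ(57) = 80, σ(58) = 90, σ(59) = 60, σ(60) = 168, σ(61) = 62, σ(62) = 96, σ(63) = 104, σ(64) = 127, σ(65) = 84, σ(66) = 144, σ(67) = 68, σ(68) = 126, σ(69) = 96, σ(70) = 144, σ(71) = 72, σ(72) = 195, σ(73) = 74, σ(74) = 114, σ(75) = 124, σ(76) = 140, σ(77) = 96, σ(78) = 168, σ(79) = 80, σ(80) = 186, σ(81) = 121, σ(82) = 126, σ(83) = 84, σ(84) = 224, σ(85) = 108, σ(86) = 132, σ(87) = 120, σ(88) = 180, σ(89) = 90, σ(90) = 234, σ(91) = 112, σ(92) = 168, σ(93) = 128, σ(94) = 144. Summing all 94 values: 7285. (Average order: Σ_{n ≤ x} σ(n) ~ (π²/12) x². For x = 94, (π²/12)·94² ≈ 7267.32.)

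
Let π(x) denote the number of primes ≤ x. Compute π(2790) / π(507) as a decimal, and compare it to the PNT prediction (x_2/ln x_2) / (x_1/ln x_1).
π(2790)/π(507) = 405/96 ≈ 4.2188;  PNT prediction ≈ 4.3202.

π(507) = 96 and π(2790) = 405, so π(2790)/π(507) ≈ 4.2188. The PNT-predicted ratio is (2790/ln(2790)) / (507/ln(507)) ≈ 4.3202. The two agree to within a few percent, as expected.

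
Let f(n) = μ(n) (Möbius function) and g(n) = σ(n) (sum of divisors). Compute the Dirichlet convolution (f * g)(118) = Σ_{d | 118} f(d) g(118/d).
(μ * σ)(118) = 118

Divisors of 118: [1, 2, 59, 118]. For each d | 118:
  d = 1: μ(1) · σ(118/1) = 1 · 180 = 180
  d = 2: μ(2) · σ(118/2) = -1 · 60 = -60
  d = 59: μ(59) · σ(118/59) = -1 · 3 = -3
  d = 118: μ(118) · σ(118/118) = 1 · 1 = 1
Summing: (μ * σ)(118) = 180 + -60 + -3 + 1 = 118.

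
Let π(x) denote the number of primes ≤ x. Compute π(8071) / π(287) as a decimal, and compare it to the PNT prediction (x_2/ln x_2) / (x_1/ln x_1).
π(8071)/π(287) = 1014/61 ≈ 16.6230;  PNT prediction ≈ 17.6918.

π(287) = 61 and π(8071) = 1014, so π(8071)/π(287) ≈ 16.6230. The PNT-predicted ratio is (8071/ln(8071)) / (287/ln(287)) ≈ 17.6918. The two agree to within a few percent, as expected.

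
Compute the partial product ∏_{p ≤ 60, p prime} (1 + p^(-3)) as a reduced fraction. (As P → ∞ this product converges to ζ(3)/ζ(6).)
∏ = 49015348118957287693667429084900240520118272/41484639097894743448712899010350912764324083

The primes p ≤ 60 are [2, 3, 5, 7, 11, 13, 17, 19, 23, 29, 31, 37, 41, 43, 47, 53, 59]. For each, (1 + 1/p^3) = (p^3 + 1)/p^3. Multiplying these fractions over p ∈ [2, 3, 5, 7, 11, 13, 17, 19, 23, 29, 31, 37, 41, 43, 47, 53, 59] gives 49015348118957287693667429084900240520118272/41484639097894743448712899010350912764324083. (In the limit P → ∞ this tends to ζ(3)/ζ(6).)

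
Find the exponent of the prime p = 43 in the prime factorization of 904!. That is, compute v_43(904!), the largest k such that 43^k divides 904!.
v_43(904!) = 21

Legendre's formula: v_p(n!) = Σ_{k ≥ 1} ⌊n / p^k⌋. For p = 43, n = 904, the terms are:
  ⌊904/43^1⌋ = ⌊904/43⌋ = 21
(the next term ⌊904/43^2⌋ = 0, terminating the sum). Summing: v_43(904!) = 21 = 21.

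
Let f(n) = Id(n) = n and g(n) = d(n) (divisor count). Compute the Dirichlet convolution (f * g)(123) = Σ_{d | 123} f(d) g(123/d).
(Id * d)(123) = 215

Divisors of 123: [1, 3, 41, 123]. For each d | 123:
  d = 1: Id(1) · d(123/1) = 1 · 4 = 4
  d = 3: Id(3) · d(123/3) = 3 · 2 = 6
  d = 41: Id(41) · d(123/41) = 41 · 2 = 82
  d = 123: Id(123) · d(123/123) = 123 · 1 = 123
Summing: (Id * d)(123) = 4 + 6 + 82 + 123 = 215.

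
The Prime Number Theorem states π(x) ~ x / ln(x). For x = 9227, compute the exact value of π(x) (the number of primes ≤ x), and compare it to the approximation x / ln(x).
π(9227) = 1144;  x/ln(x) ≈ 1010.64;  relative error ≈ 11.66%.

Directly count primes up to 9227: π(9227) = 1144. The PNT approximation gives 9227/ln(9227) ≈ 9227/9.12989 ≈ 1010.64. Relative error (π(x) − x/ln(x)) / π(x) ≈ 11.66%; the approximation is known to undercount slightly (Li(x) is a better estimate).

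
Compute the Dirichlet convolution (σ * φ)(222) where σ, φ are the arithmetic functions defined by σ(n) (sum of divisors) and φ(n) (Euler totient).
(σ * φ)(222) = 1776

Divisors of 222: [1, 2, 3, 6, 37, 74, 111, 222]. For each d | 222:
  d = 1: σ(1) · φ(222/1) = 1 · 72 = 72
  d = 2: σ(2) · φ(222/2) = 3 · 72 = 216
  d = 3: σ(3) · φ(222/3) = 4 · 36 = 144
  d = 6: σ(6) · φ(222/6) = 12 · 36 = 432
  d = 37: σ(37) · φ(222/37) = 38 · 2 = 76
  d = 74: σ(74) · φ(222/74) = 114 · 2 = 228
  d = 111: σ(111) · φ(222/111) = 152 · 1 = 152
  d = 222: σ(222) · φ(222/222) = 456 · 1 = 456
Summing: (σ * φ)(222) = 72 + 216 + 144 + 432 + 76 + 228 + 152 + 456 = 1776.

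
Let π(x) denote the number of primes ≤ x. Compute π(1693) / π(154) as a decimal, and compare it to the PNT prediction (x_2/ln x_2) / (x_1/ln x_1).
π(1693)/π(154) = 264/36 ≈ 7.3333;  PNT prediction ≈ 7.4485.

π(154) = 36 and π(1693) = 264, so π(1693)/π(154) ≈ 7.3333. The PNT-predicted ratio is (1693/ln(1693)) / (154/ln(154)) ≈ 7.4485. The two agree to within a few percent, as expected.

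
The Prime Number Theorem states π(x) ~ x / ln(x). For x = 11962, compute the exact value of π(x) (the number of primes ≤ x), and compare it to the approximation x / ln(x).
π(11962) = 1434;  x/ln(x) ≈ 1273.98;  relative error ≈ 11.16%.

Directly count primes up to 11962: π(11962) = 1434. The PNT approximation gives 11962/ln(11962) ≈ 11962/9.38949 ≈ 1273.98. Relative error (π(x) − x/ln(x)) / π(x) ≈ 11.16%; the approximation is known to undercount slightly (Li(x) is a better estimate).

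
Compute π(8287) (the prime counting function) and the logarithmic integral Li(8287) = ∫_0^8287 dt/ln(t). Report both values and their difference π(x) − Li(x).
π(8287) = 1039;  Li(8287) ≈ 1058.29;  π(x) − Li(x) ≈ -19.29.

Direct count of primes ≤ 8287 gives π(8287) = 1039. Numerical evaluation of the logarithmic integral gives Li(8287) ≈ 1058.29. The difference π(x) − Li(x) ≈ -19.29 is typically negative for small/moderate x (Li(x) overestimates), though Littlewood's theorem shows this sign changes infinitely often.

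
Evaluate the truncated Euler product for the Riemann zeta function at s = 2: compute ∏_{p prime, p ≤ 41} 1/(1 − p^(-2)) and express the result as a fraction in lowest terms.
∏ = 10043314222393291843289/6135418369257504768000

The primes p ≤ 41 are [2, 3, 5, 7, 11, 13, 17, 19, 23, 29, 31, 37, 41]. For each prime, (1 − 1/p^2)^(-1) = p^2 / (p^2 − 1). The product is (1 − 1/2^2)^(-1), (1 − 1/3^2)^(-1), (1 − 1/5^2)^(-1), (1 − 1/7^2)^(-1), (1 − 1/11^2)^(-1), (1 − 1/13^2)^(-1), (1 − 1/17^2)^(-1), (1 − 1/19^2)^(-1), (1 − 1/23^2)^(-1), (1 − 1/29^2)^(-1), (1 − 1/31^2)^(-1), (1 − 1/37^2)^(-1), (1 − 1/41^2)^(-1) = ∏ p^2 / (p^2 − 1) = 10043314222393291843289/6135418369257504768000.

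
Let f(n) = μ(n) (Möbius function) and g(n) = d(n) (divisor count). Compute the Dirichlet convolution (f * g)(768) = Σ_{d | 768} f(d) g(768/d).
(μ * d)(768) = 1

Divisors of 768: [1, 2, 3, 4, 6, 8, 12, 16, 24, 32, 48, 64, 96, 128, 192, 256, 384, 768]. For each d | 768:
  d = 1: μ(1) · d(768/1) = 1 · 18 = 18
  d = 2: μ(2) · d(768/2) = -1 · 16 = -16
  d = 3: μ(3) · d(768/3) = -1 · 9 = -9
  d = 4: μ(4) · d(768/4) = 0 · 14 = 0
  d = 6: μ(6) · d(768/6) = 1 · 8 = 8
  d = 8: μ(8) · d(768/8) = 0 · 12 = 0
  d = 12: μ(12) · d(768/12) = 0 · 7 = 0
  d = 16: μ(16) · d(768/16) = 0 · 10 = 0
  d = 24: μ(24) · d(768/24) = 0 · 6 = 0
  d = 32: μ(32) · d(768/32) = 0 · 8 = 0
  d = 48: μ(48) · d(768/48) = 0 · 5 = 0
  d = 64: μ(64) · d(768/64) = 0 · 6 = 0
  d = 96: μ(96) · d(768/96) = 0 · 4 = 0
  d = 128: μ(128) · d(768/128) = 0 · 4 = 0
  d = 192: μ(192) · d(768/192) = 0 · 3 = 0
  d = 256: μ(256) · d(768/256) = 0 · 2 = 0
  d = 384: μ(384) · d(768/384) = 0 · 2 = 0
  d = 768: μ(768) · d(768/768) = 0 · 1 = 0
Summing: (μ * d)(768) = 18 + -16 + -9 + 0 + 8 + 0 + 0 + 0 + 0 + 0 + 0 + 0 + 0 + 0 + 0 + 0 + 0 + 0 = 1.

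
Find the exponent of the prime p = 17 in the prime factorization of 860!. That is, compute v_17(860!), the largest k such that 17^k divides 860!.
v_17(860!) = 52

Legendre's formula: v_p(n!) = Σ_{k ≥ 1} ⌊n / p^k⌋. For p = 17, n = 860, the terms are:
  ⌊860/17^1⌋ = ⌊860/17⌋ = 50
  ⌊860/17^2⌋ = ⌊860/289⌋ = 2
(the next term ⌊860/17^3⌋ = 0, terminating the sum). Summing: v_17(860!) = 50 + 2 = 52.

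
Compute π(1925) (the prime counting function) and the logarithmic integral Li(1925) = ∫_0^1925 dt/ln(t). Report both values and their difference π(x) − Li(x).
π(1925) = 293;  Li(1925) ≈ 304.92;  π(x) − Li(x) ≈ -11.92.

Direct count of primes ≤ 1925 gives π(1925) = 293. Numerical evaluation of the logarithmic integral gives Li(1925) ≈ 304.92. The difference π(x) − Li(x) ≈ -11.92 is typically negative for small/moderate x (Li(x) overestimates), though Littlewood's theorem shows this sign changes infinitely often.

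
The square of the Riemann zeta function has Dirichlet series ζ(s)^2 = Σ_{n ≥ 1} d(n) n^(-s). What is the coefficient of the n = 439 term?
d(439) = 2

ζ(s)^2 = (Σ 1/m^s)(Σ 1/k^s). The coefficient of 1/n^s in the product is the number of ordered pairs (m, k) with mk = n, which equals d(n). For n = 439, divisors are [1, 439], so d(439) = 2.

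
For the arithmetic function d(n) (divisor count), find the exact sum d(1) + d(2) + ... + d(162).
Σ_{n ≤ 162} d(n) = 856

Compute d(n) for each 1 ≤ n ≤ 162: d(1) = 1, d(2) = 2, d(3) = 2, d(4) = 3, d(5) = 2, d(6) = 4, d(7) = 2, d(8) = 4, d(9) = 3, d(10) = 4, d(11) = 2, d(12) = 6, d(13) = 2, d(14) = 4, d(15) = 4, d(16) = 5, d(17) = 2, d(18) = 6, d(19) = 2, d(20) = 6, d(21) = 4, d(22) = 4, d(23) = 2, d(24) = 8, d(25) = 3, d(26) = 4, d(27) = 4, d(28) = 6, d(29) = 2, d(30) = 8, d(31) = 2, d(32) = 6, d(33) = 4, d(34) = 4, d(35) = 4, d(36) = 9, d(37) = 2, d(38) = 4, d(39) = 4, d(40) = 8, d(41) = 2, d(42) = 8, d(43) = 2, d(44) = 6, d(45) = 6, d(46) = 4, d(47) = 2, d(48) = 10, d(49) = 3, d(50) = 6, d(51) = 4, d(52) = 6, d(53) = 2, d(54) = 8, d(55) = 4, d(56) = 8, d(57) = 4, d(58) = 4, d(59) = 2, d(60) = 12, d(61) = 2, d(62) = 4, d(63) = 6, d(64) = 7, d(65) = 4, d(66) = 8, d(67) = 2, d(68) = 6, d(69) = 4, d(70) = 8, d(71) = 2, d(72) = 12, d(73) = 2, d(74) = 4, d(75) = 6, d(76) = 6, d(77) = 4, d(78) = 8, d(79) = 2, d(80) = 10, d(81) = 5, d(82) = 4, d(83) = 2, d(84) = 12, d(85) = 4, d(86) = 4, d(87) = 4, d(88) = 8, d(89) = 2, d(90) = 12, d(91) = 4, d(92) = 6, d(93) = 4, d(94) = 4, d(95) = 4, d(96) = 12, d(97) = 2, d(98) = 6, d(99) = 6, d(100) = 9, d(101) = 2, d(102) = 8, d(103) = 2, d(104) = 8, d(105) = 8, d(106) = 4, d(107) = 2, d(108) = 12, d(109) = 2, d(110) = 8, d(111) = 4, d(112) = 10, d(113) = 2, d(114) = 8, d(115) = 4, d(116) = 6, d(117) = 6, d(118) = 4, d(119) = 4, d(120) = 16, d(121) = 3, d(122) = 4, d(123) = 4, d(124) = 6, d(125) = 4, d(126) = 12, d(127) = 2, d(128) = 8, d(129) = 4, d(130) = 8, d(131) = 2, d(132) = 12, d(133) = 4, d(134) = 4, d(135) = 8, d(136) = 8, d(137) = 2, d(138) = 8, d(139) = 2, d(140) = 12, d(141) = 4, d(142) = 4, d(143) = 4, d(144) = 15, d(145) = 4, d(146) = 4, d(147) = 6, d(148) = 6, d(149) = 2, d(150) = 12, d(151) = 2, d(152) = 8, d(153) = 6, d(154) = 8, d(155) = 4, d(156) = 12, d(157) = 2, d(158) = 4, d(159) = 4, d(160) = 12, d(161) = 4, d(162) = 10. Summing all 162 values: 856. (Dirichlet's divisor formula: Σ_{n ≤ x} d(n) = x ln(x) + (2γ − 1) x + O(√x). For x = 162, the asymptotic estimate is ≈ 849.21.)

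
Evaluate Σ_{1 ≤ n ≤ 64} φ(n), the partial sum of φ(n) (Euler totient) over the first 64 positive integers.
Σ_{n ≤ 64} φ(n) = 1260

Compute φ(n) for each 1 ≤ n ≤ 64: φ(1) = 1, φ(2) = 1, φ(3) = 2, φ(4) = 2, φ(5) = 4, φ(6) = 2, φ(7) = 6, φ(8) = 4, φ(9) = 6, φ(10) = 4, φ(11) = 10, φ(12) = 4, φ(13) = 12, φ(14) = 6, φ(15) = 8, φ(16) = 8, φ(17) = 16, φ(18) = 6, φ(19) = 18, φ(20) = 8, φ(21) = 12, φ(22) = 10, φ(23) = 22, φ(24) = 8, φ(25) = 20, φ(26) = 12, φ(27) = 18, φ(28) = 12, φ(29) = 28, φ(30) = 8, φ(31) = 30, φ(32) = 16, φ(33) = 20, φ(34) = 16, φ(35) = 24, φ(36) = 12, φ(37) = 36, φ(38) = 18, φ(39) = 24, φ(40) = 16, φ(41) = 40, φ(42) = 12, φ(43) = 42, φ(44) = 20, φ(45) = 24, φ(46) = 22, φ(47) = 46, φ(48) = 16, φ(49) = 42, φ(50) = 20, φ(51) = 32, φ(52) = 24, φ(53) = 52, φ(54) = 18, φ(55) = 40, φ(56) = 24, φ(57) = 36, φ(58) = 28, φ(59) = 58, φ(60) = 16, φ(61) = 60, φ(62) = 30, φ(63) = 36, φ(64) = 32. Summing all 64 values: 1260. (Average order: Σ_{n ≤ x} φ(n) ~ (3/π²) x². For x = 64, (3/π²)·64² ≈ 1245.03.)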